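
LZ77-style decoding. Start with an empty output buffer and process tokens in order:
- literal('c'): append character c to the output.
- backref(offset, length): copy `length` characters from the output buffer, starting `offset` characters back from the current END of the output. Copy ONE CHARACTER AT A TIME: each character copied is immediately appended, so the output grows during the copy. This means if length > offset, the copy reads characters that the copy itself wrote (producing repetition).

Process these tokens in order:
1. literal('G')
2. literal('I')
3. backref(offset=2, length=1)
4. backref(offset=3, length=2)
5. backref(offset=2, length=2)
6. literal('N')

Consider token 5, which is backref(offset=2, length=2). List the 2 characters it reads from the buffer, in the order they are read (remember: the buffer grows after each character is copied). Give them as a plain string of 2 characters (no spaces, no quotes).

Token 1: literal('G'). Output: "G"
Token 2: literal('I'). Output: "GI"
Token 3: backref(off=2, len=1). Copied 'G' from pos 0. Output: "GIG"
Token 4: backref(off=3, len=2). Copied 'GI' from pos 0. Output: "GIGGI"
Token 5: backref(off=2, len=2). Buffer before: "GIGGI" (len 5)
  byte 1: read out[3]='G', append. Buffer now: "GIGGIG"
  byte 2: read out[4]='I', append. Buffer now: "GIGGIGI"

Answer: GI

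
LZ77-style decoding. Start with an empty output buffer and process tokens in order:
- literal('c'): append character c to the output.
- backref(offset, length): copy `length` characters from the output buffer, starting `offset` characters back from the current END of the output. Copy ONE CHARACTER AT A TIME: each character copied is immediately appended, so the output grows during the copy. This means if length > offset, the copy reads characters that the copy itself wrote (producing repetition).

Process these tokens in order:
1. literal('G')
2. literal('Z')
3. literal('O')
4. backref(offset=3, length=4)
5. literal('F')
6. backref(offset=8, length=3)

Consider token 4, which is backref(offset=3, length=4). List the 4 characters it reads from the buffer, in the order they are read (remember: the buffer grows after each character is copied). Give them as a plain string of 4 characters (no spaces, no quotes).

Answer: GZOG

Derivation:
Token 1: literal('G'). Output: "G"
Token 2: literal('Z'). Output: "GZ"
Token 3: literal('O'). Output: "GZO"
Token 4: backref(off=3, len=4). Buffer before: "GZO" (len 3)
  byte 1: read out[0]='G', append. Buffer now: "GZOG"
  byte 2: read out[1]='Z', append. Buffer now: "GZOGZ"
  byte 3: read out[2]='O', append. Buffer now: "GZOGZO"
  byte 4: read out[3]='G', append. Buffer now: "GZOGZOG"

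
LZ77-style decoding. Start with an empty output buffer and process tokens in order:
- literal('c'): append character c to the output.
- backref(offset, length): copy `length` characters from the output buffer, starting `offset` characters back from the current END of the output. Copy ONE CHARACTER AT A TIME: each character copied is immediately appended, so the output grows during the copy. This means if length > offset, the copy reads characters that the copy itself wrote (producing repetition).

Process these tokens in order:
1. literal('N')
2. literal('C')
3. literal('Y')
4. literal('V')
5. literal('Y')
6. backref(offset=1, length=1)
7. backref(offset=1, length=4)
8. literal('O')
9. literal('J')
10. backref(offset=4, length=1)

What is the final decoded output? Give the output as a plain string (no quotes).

Token 1: literal('N'). Output: "N"
Token 2: literal('C'). Output: "NC"
Token 3: literal('Y'). Output: "NCY"
Token 4: literal('V'). Output: "NCYV"
Token 5: literal('Y'). Output: "NCYVY"
Token 6: backref(off=1, len=1). Copied 'Y' from pos 4. Output: "NCYVYY"
Token 7: backref(off=1, len=4) (overlapping!). Copied 'YYYY' from pos 5. Output: "NCYVYYYYYY"
Token 8: literal('O'). Output: "NCYVYYYYYYO"
Token 9: literal('J'). Output: "NCYVYYYYYYOJ"
Token 10: backref(off=4, len=1). Copied 'Y' from pos 8. Output: "NCYVYYYYYYOJY"

Answer: NCYVYYYYYYOJY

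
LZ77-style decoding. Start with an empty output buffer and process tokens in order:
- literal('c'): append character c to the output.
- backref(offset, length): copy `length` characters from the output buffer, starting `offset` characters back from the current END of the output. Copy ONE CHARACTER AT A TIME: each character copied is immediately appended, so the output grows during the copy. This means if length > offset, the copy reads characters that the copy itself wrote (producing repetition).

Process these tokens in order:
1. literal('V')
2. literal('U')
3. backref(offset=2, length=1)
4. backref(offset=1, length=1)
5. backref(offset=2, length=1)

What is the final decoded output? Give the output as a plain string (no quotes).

Answer: VUVVV

Derivation:
Token 1: literal('V'). Output: "V"
Token 2: literal('U'). Output: "VU"
Token 3: backref(off=2, len=1). Copied 'V' from pos 0. Output: "VUV"
Token 4: backref(off=1, len=1). Copied 'V' from pos 2. Output: "VUVV"
Token 5: backref(off=2, len=1). Copied 'V' from pos 2. Output: "VUVVV"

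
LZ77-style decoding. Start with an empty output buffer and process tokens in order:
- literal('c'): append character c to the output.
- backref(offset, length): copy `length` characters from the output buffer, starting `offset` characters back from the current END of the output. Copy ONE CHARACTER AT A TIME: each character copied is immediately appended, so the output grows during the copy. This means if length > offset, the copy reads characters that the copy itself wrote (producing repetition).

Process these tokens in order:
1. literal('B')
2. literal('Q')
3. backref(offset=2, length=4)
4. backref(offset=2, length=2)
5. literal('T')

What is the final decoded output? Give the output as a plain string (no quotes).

Answer: BQBQBQBQT

Derivation:
Token 1: literal('B'). Output: "B"
Token 2: literal('Q'). Output: "BQ"
Token 3: backref(off=2, len=4) (overlapping!). Copied 'BQBQ' from pos 0. Output: "BQBQBQ"
Token 4: backref(off=2, len=2). Copied 'BQ' from pos 4. Output: "BQBQBQBQ"
Token 5: literal('T'). Output: "BQBQBQBQT"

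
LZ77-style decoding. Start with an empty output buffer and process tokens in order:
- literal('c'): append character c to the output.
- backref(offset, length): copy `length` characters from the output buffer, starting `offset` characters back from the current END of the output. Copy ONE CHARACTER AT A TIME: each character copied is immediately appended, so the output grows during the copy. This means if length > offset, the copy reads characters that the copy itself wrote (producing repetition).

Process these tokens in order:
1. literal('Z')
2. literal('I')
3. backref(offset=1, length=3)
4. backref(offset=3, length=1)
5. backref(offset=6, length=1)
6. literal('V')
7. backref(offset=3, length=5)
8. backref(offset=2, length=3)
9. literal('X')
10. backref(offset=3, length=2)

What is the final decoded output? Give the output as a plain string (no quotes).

Answer: ZIIIIIZVIZVIZIZIXZI

Derivation:
Token 1: literal('Z'). Output: "Z"
Token 2: literal('I'). Output: "ZI"
Token 3: backref(off=1, len=3) (overlapping!). Copied 'III' from pos 1. Output: "ZIIII"
Token 4: backref(off=3, len=1). Copied 'I' from pos 2. Output: "ZIIIII"
Token 5: backref(off=6, len=1). Copied 'Z' from pos 0. Output: "ZIIIIIZ"
Token 6: literal('V'). Output: "ZIIIIIZV"
Token 7: backref(off=3, len=5) (overlapping!). Copied 'IZVIZ' from pos 5. Output: "ZIIIIIZVIZVIZ"
Token 8: backref(off=2, len=3) (overlapping!). Copied 'IZI' from pos 11. Output: "ZIIIIIZVIZVIZIZI"
Token 9: literal('X'). Output: "ZIIIIIZVIZVIZIZIX"
Token 10: backref(off=3, len=2). Copied 'ZI' from pos 14. Output: "ZIIIIIZVIZVIZIZIXZI"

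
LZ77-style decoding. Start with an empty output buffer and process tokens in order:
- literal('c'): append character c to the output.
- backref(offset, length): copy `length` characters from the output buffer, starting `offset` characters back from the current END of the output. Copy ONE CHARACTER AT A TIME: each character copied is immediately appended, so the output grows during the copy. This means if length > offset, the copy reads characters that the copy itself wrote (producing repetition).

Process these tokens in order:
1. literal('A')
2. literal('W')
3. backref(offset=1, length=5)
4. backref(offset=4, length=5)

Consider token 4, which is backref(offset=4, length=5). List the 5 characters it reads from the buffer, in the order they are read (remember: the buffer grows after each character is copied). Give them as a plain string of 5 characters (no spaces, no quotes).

Token 1: literal('A'). Output: "A"
Token 2: literal('W'). Output: "AW"
Token 3: backref(off=1, len=5) (overlapping!). Copied 'WWWWW' from pos 1. Output: "AWWWWWW"
Token 4: backref(off=4, len=5). Buffer before: "AWWWWWW" (len 7)
  byte 1: read out[3]='W', append. Buffer now: "AWWWWWWW"
  byte 2: read out[4]='W', append. Buffer now: "AWWWWWWWW"
  byte 3: read out[5]='W', append. Buffer now: "AWWWWWWWWW"
  byte 4: read out[6]='W', append. Buffer now: "AWWWWWWWWWW"
  byte 5: read out[7]='W', append. Buffer now: "AWWWWWWWWWWW"

Answer: WWWWW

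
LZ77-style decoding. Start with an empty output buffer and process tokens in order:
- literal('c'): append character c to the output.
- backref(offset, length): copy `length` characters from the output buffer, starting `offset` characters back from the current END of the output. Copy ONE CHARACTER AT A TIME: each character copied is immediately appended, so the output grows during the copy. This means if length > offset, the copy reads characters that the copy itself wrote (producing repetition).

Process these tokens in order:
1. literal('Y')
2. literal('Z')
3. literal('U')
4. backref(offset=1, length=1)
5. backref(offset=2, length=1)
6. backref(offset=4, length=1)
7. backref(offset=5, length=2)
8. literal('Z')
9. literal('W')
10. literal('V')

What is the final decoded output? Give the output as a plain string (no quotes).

Token 1: literal('Y'). Output: "Y"
Token 2: literal('Z'). Output: "YZ"
Token 3: literal('U'). Output: "YZU"
Token 4: backref(off=1, len=1). Copied 'U' from pos 2. Output: "YZUU"
Token 5: backref(off=2, len=1). Copied 'U' from pos 2. Output: "YZUUU"
Token 6: backref(off=4, len=1). Copied 'Z' from pos 1. Output: "YZUUUZ"
Token 7: backref(off=5, len=2). Copied 'ZU' from pos 1. Output: "YZUUUZZU"
Token 8: literal('Z'). Output: "YZUUUZZUZ"
Token 9: literal('W'). Output: "YZUUUZZUZW"
Token 10: literal('V'). Output: "YZUUUZZUZWV"

Answer: YZUUUZZUZWV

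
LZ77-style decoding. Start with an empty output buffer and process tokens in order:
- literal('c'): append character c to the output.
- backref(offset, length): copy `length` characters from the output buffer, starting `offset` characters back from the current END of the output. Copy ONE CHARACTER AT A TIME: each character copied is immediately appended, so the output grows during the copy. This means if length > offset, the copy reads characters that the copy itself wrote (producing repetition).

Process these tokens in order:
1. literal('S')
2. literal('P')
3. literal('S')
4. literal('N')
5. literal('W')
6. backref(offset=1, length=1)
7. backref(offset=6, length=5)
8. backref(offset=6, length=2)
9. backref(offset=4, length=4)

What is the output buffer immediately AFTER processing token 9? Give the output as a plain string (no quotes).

Answer: SPSNWWSPSNWWSNWWS

Derivation:
Token 1: literal('S'). Output: "S"
Token 2: literal('P'). Output: "SP"
Token 3: literal('S'). Output: "SPS"
Token 4: literal('N'). Output: "SPSN"
Token 5: literal('W'). Output: "SPSNW"
Token 6: backref(off=1, len=1). Copied 'W' from pos 4. Output: "SPSNWW"
Token 7: backref(off=6, len=5). Copied 'SPSNW' from pos 0. Output: "SPSNWWSPSNW"
Token 8: backref(off=6, len=2). Copied 'WS' from pos 5. Output: "SPSNWWSPSNWWS"
Token 9: backref(off=4, len=4). Copied 'NWWS' from pos 9. Output: "SPSNWWSPSNWWSNWWS"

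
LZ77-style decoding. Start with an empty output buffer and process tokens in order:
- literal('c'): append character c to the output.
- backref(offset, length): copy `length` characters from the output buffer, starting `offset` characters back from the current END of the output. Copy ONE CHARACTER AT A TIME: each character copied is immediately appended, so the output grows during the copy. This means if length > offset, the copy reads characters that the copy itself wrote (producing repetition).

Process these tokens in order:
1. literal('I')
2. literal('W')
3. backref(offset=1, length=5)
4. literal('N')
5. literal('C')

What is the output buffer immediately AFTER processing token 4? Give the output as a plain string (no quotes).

Answer: IWWWWWWN

Derivation:
Token 1: literal('I'). Output: "I"
Token 2: literal('W'). Output: "IW"
Token 3: backref(off=1, len=5) (overlapping!). Copied 'WWWWW' from pos 1. Output: "IWWWWWW"
Token 4: literal('N'). Output: "IWWWWWWN"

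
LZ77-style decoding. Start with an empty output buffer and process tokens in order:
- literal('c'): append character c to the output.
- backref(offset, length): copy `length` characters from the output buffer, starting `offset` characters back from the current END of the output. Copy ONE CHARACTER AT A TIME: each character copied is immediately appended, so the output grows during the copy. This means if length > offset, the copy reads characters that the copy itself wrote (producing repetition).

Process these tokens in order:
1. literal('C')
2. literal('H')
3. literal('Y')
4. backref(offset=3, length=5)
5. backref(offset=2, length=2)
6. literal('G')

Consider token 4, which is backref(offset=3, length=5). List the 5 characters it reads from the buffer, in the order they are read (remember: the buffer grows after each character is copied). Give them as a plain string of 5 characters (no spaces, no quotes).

Answer: CHYCH

Derivation:
Token 1: literal('C'). Output: "C"
Token 2: literal('H'). Output: "CH"
Token 3: literal('Y'). Output: "CHY"
Token 4: backref(off=3, len=5). Buffer before: "CHY" (len 3)
  byte 1: read out[0]='C', append. Buffer now: "CHYC"
  byte 2: read out[1]='H', append. Buffer now: "CHYCH"
  byte 3: read out[2]='Y', append. Buffer now: "CHYCHY"
  byte 4: read out[3]='C', append. Buffer now: "CHYCHYC"
  byte 5: read out[4]='H', append. Buffer now: "CHYCHYCH"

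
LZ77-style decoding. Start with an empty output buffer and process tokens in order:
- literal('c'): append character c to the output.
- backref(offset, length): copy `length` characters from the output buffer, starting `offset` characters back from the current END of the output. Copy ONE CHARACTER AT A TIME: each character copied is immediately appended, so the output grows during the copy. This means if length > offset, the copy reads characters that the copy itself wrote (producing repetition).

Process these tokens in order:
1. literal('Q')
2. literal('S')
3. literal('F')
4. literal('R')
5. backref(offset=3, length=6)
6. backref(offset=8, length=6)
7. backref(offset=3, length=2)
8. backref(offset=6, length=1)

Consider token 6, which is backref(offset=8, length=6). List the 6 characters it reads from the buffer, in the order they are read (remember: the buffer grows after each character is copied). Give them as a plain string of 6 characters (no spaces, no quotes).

Token 1: literal('Q'). Output: "Q"
Token 2: literal('S'). Output: "QS"
Token 3: literal('F'). Output: "QSF"
Token 4: literal('R'). Output: "QSFR"
Token 5: backref(off=3, len=6) (overlapping!). Copied 'SFRSFR' from pos 1. Output: "QSFRSFRSFR"
Token 6: backref(off=8, len=6). Buffer before: "QSFRSFRSFR" (len 10)
  byte 1: read out[2]='F', append. Buffer now: "QSFRSFRSFRF"
  byte 2: read out[3]='R', append. Buffer now: "QSFRSFRSFRFR"
  byte 3: read out[4]='S', append. Buffer now: "QSFRSFRSFRFRS"
  byte 4: read out[5]='F', append. Buffer now: "QSFRSFRSFRFRSF"
  byte 5: read out[6]='R', append. Buffer now: "QSFRSFRSFRFRSFR"
  byte 6: read out[7]='S', append. Buffer now: "QSFRSFRSFRFRSFRS"

Answer: FRSFRS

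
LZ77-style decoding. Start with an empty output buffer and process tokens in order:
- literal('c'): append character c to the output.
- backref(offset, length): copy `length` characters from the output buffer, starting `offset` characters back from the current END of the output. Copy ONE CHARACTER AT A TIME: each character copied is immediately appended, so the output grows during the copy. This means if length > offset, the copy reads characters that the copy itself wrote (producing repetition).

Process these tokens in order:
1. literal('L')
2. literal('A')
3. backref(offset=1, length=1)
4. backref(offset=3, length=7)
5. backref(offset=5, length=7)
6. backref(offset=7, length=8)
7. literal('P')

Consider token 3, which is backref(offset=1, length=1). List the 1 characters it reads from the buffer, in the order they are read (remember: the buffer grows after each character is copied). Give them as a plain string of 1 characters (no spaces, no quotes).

Token 1: literal('L'). Output: "L"
Token 2: literal('A'). Output: "LA"
Token 3: backref(off=1, len=1). Buffer before: "LA" (len 2)
  byte 1: read out[1]='A', append. Buffer now: "LAA"

Answer: A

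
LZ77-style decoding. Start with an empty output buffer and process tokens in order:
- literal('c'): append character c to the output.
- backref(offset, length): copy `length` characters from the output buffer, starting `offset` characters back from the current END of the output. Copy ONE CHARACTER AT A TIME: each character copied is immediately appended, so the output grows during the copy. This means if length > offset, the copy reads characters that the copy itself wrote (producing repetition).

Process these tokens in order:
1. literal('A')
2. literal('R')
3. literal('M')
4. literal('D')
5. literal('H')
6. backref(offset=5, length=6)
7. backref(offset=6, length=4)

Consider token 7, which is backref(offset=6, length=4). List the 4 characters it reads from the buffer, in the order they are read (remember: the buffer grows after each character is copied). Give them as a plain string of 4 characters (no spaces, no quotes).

Token 1: literal('A'). Output: "A"
Token 2: literal('R'). Output: "AR"
Token 3: literal('M'). Output: "ARM"
Token 4: literal('D'). Output: "ARMD"
Token 5: literal('H'). Output: "ARMDH"
Token 6: backref(off=5, len=6) (overlapping!). Copied 'ARMDHA' from pos 0. Output: "ARMDHARMDHA"
Token 7: backref(off=6, len=4). Buffer before: "ARMDHARMDHA" (len 11)
  byte 1: read out[5]='A', append. Buffer now: "ARMDHARMDHAA"
  byte 2: read out[6]='R', append. Buffer now: "ARMDHARMDHAAR"
  byte 3: read out[7]='M', append. Buffer now: "ARMDHARMDHAARM"
  byte 4: read out[8]='D', append. Buffer now: "ARMDHARMDHAARMD"

Answer: ARMD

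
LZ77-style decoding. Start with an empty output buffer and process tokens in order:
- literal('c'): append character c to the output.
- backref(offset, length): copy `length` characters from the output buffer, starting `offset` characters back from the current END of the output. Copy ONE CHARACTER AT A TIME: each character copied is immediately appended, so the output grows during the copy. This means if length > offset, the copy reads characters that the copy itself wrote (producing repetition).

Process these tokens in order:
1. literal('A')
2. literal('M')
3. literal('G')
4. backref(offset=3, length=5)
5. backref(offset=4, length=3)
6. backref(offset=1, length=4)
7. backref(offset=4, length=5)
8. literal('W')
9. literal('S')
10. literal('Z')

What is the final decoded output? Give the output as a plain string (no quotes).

Answer: AMGAMGAMMGAAAAAAAAAAWSZ

Derivation:
Token 1: literal('A'). Output: "A"
Token 2: literal('M'). Output: "AM"
Token 3: literal('G'). Output: "AMG"
Token 4: backref(off=3, len=5) (overlapping!). Copied 'AMGAM' from pos 0. Output: "AMGAMGAM"
Token 5: backref(off=4, len=3). Copied 'MGA' from pos 4. Output: "AMGAMGAMMGA"
Token 6: backref(off=1, len=4) (overlapping!). Copied 'AAAA' from pos 10. Output: "AMGAMGAMMGAAAAA"
Token 7: backref(off=4, len=5) (overlapping!). Copied 'AAAAA' from pos 11. Output: "AMGAMGAMMGAAAAAAAAAA"
Token 8: literal('W'). Output: "AMGAMGAMMGAAAAAAAAAAW"
Token 9: literal('S'). Output: "AMGAMGAMMGAAAAAAAAAAWS"
Token 10: literal('Z'). Output: "AMGAMGAMMGAAAAAAAAAAWSZ"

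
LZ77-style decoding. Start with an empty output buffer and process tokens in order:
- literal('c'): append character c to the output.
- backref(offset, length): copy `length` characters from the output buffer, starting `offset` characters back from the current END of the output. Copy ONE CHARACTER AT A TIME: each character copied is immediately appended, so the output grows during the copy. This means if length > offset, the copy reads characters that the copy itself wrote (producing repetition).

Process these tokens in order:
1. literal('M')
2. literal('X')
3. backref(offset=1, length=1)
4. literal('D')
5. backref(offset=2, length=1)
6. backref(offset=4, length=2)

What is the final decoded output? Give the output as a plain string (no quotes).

Answer: MXXDXXX

Derivation:
Token 1: literal('M'). Output: "M"
Token 2: literal('X'). Output: "MX"
Token 3: backref(off=1, len=1). Copied 'X' from pos 1. Output: "MXX"
Token 4: literal('D'). Output: "MXXD"
Token 5: backref(off=2, len=1). Copied 'X' from pos 2. Output: "MXXDX"
Token 6: backref(off=4, len=2). Copied 'XX' from pos 1. Output: "MXXDXXX"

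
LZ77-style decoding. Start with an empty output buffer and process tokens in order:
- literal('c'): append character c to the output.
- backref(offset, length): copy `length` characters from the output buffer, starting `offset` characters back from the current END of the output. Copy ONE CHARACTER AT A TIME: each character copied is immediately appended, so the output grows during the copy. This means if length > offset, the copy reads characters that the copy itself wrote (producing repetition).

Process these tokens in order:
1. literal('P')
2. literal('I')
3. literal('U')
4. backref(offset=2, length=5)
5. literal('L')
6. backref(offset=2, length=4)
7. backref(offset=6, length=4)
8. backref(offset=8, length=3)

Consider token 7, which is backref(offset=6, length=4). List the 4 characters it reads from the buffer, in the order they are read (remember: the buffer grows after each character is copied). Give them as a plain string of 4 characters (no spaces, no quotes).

Token 1: literal('P'). Output: "P"
Token 2: literal('I'). Output: "PI"
Token 3: literal('U'). Output: "PIU"
Token 4: backref(off=2, len=5) (overlapping!). Copied 'IUIUI' from pos 1. Output: "PIUIUIUI"
Token 5: literal('L'). Output: "PIUIUIUIL"
Token 6: backref(off=2, len=4) (overlapping!). Copied 'ILIL' from pos 7. Output: "PIUIUIUILILIL"
Token 7: backref(off=6, len=4). Buffer before: "PIUIUIUILILIL" (len 13)
  byte 1: read out[7]='I', append. Buffer now: "PIUIUIUILILILI"
  byte 2: read out[8]='L', append. Buffer now: "PIUIUIUILILILIL"
  byte 3: read out[9]='I', append. Buffer now: "PIUIUIUILILILILI"
  byte 4: read out[10]='L', append. Buffer now: "PIUIUIUILILILILIL"

Answer: ILIL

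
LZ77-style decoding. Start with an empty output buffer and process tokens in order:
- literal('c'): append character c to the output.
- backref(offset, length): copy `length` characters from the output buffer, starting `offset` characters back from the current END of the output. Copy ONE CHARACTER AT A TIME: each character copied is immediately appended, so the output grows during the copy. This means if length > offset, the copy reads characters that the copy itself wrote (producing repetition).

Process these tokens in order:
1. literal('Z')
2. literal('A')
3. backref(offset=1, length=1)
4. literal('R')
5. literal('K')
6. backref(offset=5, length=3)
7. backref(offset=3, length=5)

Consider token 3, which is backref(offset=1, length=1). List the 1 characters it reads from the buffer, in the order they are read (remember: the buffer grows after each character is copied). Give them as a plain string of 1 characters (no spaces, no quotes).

Token 1: literal('Z'). Output: "Z"
Token 2: literal('A'). Output: "ZA"
Token 3: backref(off=1, len=1). Buffer before: "ZA" (len 2)
  byte 1: read out[1]='A', append. Buffer now: "ZAA"

Answer: A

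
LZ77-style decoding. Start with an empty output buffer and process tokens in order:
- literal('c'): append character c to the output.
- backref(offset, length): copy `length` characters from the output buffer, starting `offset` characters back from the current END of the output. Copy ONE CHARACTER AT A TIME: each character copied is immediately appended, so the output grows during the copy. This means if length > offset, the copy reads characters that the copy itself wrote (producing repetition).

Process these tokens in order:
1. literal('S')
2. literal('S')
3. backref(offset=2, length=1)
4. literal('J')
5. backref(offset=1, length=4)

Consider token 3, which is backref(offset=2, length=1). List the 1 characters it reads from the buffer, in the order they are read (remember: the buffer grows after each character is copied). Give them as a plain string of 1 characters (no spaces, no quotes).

Answer: S

Derivation:
Token 1: literal('S'). Output: "S"
Token 2: literal('S'). Output: "SS"
Token 3: backref(off=2, len=1). Buffer before: "SS" (len 2)
  byte 1: read out[0]='S', append. Buffer now: "SSS"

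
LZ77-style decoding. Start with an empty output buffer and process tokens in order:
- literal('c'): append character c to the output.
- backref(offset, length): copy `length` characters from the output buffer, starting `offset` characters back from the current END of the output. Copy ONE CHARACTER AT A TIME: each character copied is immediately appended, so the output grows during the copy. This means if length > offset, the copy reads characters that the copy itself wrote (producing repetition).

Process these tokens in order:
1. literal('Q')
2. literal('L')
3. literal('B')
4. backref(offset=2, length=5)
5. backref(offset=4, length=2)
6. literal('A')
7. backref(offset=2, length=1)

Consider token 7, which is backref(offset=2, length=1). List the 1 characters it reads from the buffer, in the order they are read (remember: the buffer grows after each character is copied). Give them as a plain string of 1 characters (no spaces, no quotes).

Answer: L

Derivation:
Token 1: literal('Q'). Output: "Q"
Token 2: literal('L'). Output: "QL"
Token 3: literal('B'). Output: "QLB"
Token 4: backref(off=2, len=5) (overlapping!). Copied 'LBLBL' from pos 1. Output: "QLBLBLBL"
Token 5: backref(off=4, len=2). Copied 'BL' from pos 4. Output: "QLBLBLBLBL"
Token 6: literal('A'). Output: "QLBLBLBLBLA"
Token 7: backref(off=2, len=1). Buffer before: "QLBLBLBLBLA" (len 11)
  byte 1: read out[9]='L', append. Buffer now: "QLBLBLBLBLAL"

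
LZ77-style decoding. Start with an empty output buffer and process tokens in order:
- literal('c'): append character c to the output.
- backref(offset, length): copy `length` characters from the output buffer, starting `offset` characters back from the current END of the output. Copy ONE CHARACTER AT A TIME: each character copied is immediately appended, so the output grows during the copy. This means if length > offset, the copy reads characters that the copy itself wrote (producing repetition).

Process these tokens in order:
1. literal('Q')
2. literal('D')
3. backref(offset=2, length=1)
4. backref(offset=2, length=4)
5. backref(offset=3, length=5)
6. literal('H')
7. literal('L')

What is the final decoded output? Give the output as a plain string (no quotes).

Answer: QDQDQDQQDQQDHL

Derivation:
Token 1: literal('Q'). Output: "Q"
Token 2: literal('D'). Output: "QD"
Token 3: backref(off=2, len=1). Copied 'Q' from pos 0. Output: "QDQ"
Token 4: backref(off=2, len=4) (overlapping!). Copied 'DQDQ' from pos 1. Output: "QDQDQDQ"
Token 5: backref(off=3, len=5) (overlapping!). Copied 'QDQQD' from pos 4. Output: "QDQDQDQQDQQD"
Token 6: literal('H'). Output: "QDQDQDQQDQQDH"
Token 7: literal('L'). Output: "QDQDQDQQDQQDHL"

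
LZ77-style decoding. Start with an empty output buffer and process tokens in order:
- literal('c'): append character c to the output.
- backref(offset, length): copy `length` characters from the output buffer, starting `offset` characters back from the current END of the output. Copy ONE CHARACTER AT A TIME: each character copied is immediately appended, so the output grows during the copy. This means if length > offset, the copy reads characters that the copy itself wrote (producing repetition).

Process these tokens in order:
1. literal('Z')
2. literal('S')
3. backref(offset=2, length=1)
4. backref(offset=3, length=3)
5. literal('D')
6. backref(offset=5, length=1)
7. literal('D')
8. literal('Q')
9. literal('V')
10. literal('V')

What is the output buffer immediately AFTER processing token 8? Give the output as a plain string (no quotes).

Token 1: literal('Z'). Output: "Z"
Token 2: literal('S'). Output: "ZS"
Token 3: backref(off=2, len=1). Copied 'Z' from pos 0. Output: "ZSZ"
Token 4: backref(off=3, len=3). Copied 'ZSZ' from pos 0. Output: "ZSZZSZ"
Token 5: literal('D'). Output: "ZSZZSZD"
Token 6: backref(off=5, len=1). Copied 'Z' from pos 2. Output: "ZSZZSZDZ"
Token 7: literal('D'). Output: "ZSZZSZDZD"
Token 8: literal('Q'). Output: "ZSZZSZDZDQ"

Answer: ZSZZSZDZDQ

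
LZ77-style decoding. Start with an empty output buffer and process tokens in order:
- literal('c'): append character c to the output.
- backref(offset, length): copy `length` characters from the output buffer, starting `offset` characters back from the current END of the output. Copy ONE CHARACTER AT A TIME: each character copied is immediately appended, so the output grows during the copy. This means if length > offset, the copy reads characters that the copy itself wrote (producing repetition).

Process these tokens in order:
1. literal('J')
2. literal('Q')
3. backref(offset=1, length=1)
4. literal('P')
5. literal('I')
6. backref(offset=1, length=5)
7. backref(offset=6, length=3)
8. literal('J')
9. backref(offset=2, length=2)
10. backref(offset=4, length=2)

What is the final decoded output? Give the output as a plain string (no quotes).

Answer: JQQPIIIIIIIIIJIJIJ

Derivation:
Token 1: literal('J'). Output: "J"
Token 2: literal('Q'). Output: "JQ"
Token 3: backref(off=1, len=1). Copied 'Q' from pos 1. Output: "JQQ"
Token 4: literal('P'). Output: "JQQP"
Token 5: literal('I'). Output: "JQQPI"
Token 6: backref(off=1, len=5) (overlapping!). Copied 'IIIII' from pos 4. Output: "JQQPIIIIII"
Token 7: backref(off=6, len=3). Copied 'III' from pos 4. Output: "JQQPIIIIIIIII"
Token 8: literal('J'). Output: "JQQPIIIIIIIIIJ"
Token 9: backref(off=2, len=2). Copied 'IJ' from pos 12. Output: "JQQPIIIIIIIIIJIJ"
Token 10: backref(off=4, len=2). Copied 'IJ' from pos 12. Output: "JQQPIIIIIIIIIJIJIJ"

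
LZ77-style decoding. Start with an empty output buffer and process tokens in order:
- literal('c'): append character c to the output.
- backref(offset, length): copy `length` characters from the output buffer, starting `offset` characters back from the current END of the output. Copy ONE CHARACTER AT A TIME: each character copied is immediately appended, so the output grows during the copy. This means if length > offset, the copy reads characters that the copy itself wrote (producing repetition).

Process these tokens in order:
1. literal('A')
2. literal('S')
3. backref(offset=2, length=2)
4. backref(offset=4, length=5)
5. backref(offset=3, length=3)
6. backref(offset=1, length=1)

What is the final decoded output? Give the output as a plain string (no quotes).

Token 1: literal('A'). Output: "A"
Token 2: literal('S'). Output: "AS"
Token 3: backref(off=2, len=2). Copied 'AS' from pos 0. Output: "ASAS"
Token 4: backref(off=4, len=5) (overlapping!). Copied 'ASASA' from pos 0. Output: "ASASASASA"
Token 5: backref(off=3, len=3). Copied 'ASA' from pos 6. Output: "ASASASASAASA"
Token 6: backref(off=1, len=1). Copied 'A' from pos 11. Output: "ASASASASAASAA"

Answer: ASASASASAASAA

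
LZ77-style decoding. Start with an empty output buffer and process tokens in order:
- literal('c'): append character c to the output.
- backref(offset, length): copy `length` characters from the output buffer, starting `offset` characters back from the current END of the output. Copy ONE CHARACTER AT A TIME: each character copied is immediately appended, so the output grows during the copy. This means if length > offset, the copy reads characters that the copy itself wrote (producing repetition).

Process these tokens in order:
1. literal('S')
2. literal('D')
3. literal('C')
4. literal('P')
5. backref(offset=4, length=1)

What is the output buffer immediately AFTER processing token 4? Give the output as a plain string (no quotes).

Token 1: literal('S'). Output: "S"
Token 2: literal('D'). Output: "SD"
Token 3: literal('C'). Output: "SDC"
Token 4: literal('P'). Output: "SDCP"

Answer: SDCP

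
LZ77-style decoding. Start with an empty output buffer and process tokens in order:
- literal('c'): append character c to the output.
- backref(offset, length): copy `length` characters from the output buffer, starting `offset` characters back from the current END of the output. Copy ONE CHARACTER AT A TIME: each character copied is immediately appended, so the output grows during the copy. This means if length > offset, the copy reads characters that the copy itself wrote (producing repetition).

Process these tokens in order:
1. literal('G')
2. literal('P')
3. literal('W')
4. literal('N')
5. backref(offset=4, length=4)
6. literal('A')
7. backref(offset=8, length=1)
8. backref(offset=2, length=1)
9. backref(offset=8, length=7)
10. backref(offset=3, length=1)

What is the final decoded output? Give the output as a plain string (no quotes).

Answer: GPWNGPWNAPANGPWNAPN

Derivation:
Token 1: literal('G'). Output: "G"
Token 2: literal('P'). Output: "GP"
Token 3: literal('W'). Output: "GPW"
Token 4: literal('N'). Output: "GPWN"
Token 5: backref(off=4, len=4). Copied 'GPWN' from pos 0. Output: "GPWNGPWN"
Token 6: literal('A'). Output: "GPWNGPWNA"
Token 7: backref(off=8, len=1). Copied 'P' from pos 1. Output: "GPWNGPWNAP"
Token 8: backref(off=2, len=1). Copied 'A' from pos 8. Output: "GPWNGPWNAPA"
Token 9: backref(off=8, len=7). Copied 'NGPWNAP' from pos 3. Output: "GPWNGPWNAPANGPWNAP"
Token 10: backref(off=3, len=1). Copied 'N' from pos 15. Output: "GPWNGPWNAPANGPWNAPN"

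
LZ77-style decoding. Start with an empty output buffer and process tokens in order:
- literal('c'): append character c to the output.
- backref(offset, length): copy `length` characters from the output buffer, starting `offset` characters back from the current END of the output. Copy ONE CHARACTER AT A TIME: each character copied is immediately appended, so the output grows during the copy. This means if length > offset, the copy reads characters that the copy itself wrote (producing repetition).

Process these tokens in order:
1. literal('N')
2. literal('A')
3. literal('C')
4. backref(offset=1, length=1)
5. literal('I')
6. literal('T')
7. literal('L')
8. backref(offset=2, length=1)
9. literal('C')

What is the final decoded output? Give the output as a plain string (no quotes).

Answer: NACCITLTC

Derivation:
Token 1: literal('N'). Output: "N"
Token 2: literal('A'). Output: "NA"
Token 3: literal('C'). Output: "NAC"
Token 4: backref(off=1, len=1). Copied 'C' from pos 2. Output: "NACC"
Token 5: literal('I'). Output: "NACCI"
Token 6: literal('T'). Output: "NACCIT"
Token 7: literal('L'). Output: "NACCITL"
Token 8: backref(off=2, len=1). Copied 'T' from pos 5. Output: "NACCITLT"
Token 9: literal('C'). Output: "NACCITLTC"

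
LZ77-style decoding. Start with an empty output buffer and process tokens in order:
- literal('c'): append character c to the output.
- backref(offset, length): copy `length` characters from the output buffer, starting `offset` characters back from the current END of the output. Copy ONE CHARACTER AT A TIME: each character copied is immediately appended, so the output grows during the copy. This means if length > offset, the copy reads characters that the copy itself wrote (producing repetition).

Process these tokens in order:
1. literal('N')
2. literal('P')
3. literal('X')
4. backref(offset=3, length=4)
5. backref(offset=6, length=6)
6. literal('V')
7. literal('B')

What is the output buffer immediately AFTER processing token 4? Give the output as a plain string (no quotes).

Token 1: literal('N'). Output: "N"
Token 2: literal('P'). Output: "NP"
Token 3: literal('X'). Output: "NPX"
Token 4: backref(off=3, len=4) (overlapping!). Copied 'NPXN' from pos 0. Output: "NPXNPXN"

Answer: NPXNPXN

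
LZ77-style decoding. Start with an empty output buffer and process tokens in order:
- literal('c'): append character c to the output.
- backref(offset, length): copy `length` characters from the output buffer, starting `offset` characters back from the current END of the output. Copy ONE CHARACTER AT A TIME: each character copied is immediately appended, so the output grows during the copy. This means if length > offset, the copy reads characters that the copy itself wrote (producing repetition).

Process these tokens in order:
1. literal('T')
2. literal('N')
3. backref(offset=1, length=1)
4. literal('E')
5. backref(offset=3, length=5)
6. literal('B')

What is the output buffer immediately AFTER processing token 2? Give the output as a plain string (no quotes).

Token 1: literal('T'). Output: "T"
Token 2: literal('N'). Output: "TN"

Answer: TN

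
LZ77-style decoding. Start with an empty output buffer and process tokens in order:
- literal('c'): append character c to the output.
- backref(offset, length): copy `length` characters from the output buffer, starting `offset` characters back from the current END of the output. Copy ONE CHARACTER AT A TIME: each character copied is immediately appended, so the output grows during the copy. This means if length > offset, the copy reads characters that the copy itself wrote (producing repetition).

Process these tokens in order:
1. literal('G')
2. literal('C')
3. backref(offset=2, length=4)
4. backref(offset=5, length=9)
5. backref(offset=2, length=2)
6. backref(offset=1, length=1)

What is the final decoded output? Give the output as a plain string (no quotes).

Answer: GCGCGCCGCGCCGCGCGG

Derivation:
Token 1: literal('G'). Output: "G"
Token 2: literal('C'). Output: "GC"
Token 3: backref(off=2, len=4) (overlapping!). Copied 'GCGC' from pos 0. Output: "GCGCGC"
Token 4: backref(off=5, len=9) (overlapping!). Copied 'CGCGCCGCG' from pos 1. Output: "GCGCGCCGCGCCGCG"
Token 5: backref(off=2, len=2). Copied 'CG' from pos 13. Output: "GCGCGCCGCGCCGCGCG"
Token 6: backref(off=1, len=1). Copied 'G' from pos 16. Output: "GCGCGCCGCGCCGCGCGG"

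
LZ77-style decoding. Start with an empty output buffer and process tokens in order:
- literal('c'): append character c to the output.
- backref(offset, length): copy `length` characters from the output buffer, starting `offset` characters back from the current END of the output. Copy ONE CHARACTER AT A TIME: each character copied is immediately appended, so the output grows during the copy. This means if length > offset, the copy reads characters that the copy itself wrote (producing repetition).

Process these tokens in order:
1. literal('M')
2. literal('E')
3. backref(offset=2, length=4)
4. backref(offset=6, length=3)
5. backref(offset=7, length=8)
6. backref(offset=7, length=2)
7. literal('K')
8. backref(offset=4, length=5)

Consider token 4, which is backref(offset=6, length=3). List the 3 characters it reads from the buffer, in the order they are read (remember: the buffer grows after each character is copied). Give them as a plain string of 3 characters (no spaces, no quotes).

Answer: MEM

Derivation:
Token 1: literal('M'). Output: "M"
Token 2: literal('E'). Output: "ME"
Token 3: backref(off=2, len=4) (overlapping!). Copied 'MEME' from pos 0. Output: "MEMEME"
Token 4: backref(off=6, len=3). Buffer before: "MEMEME" (len 6)
  byte 1: read out[0]='M', append. Buffer now: "MEMEMEM"
  byte 2: read out[1]='E', append. Buffer now: "MEMEMEME"
  byte 3: read out[2]='M', append. Buffer now: "MEMEMEMEM"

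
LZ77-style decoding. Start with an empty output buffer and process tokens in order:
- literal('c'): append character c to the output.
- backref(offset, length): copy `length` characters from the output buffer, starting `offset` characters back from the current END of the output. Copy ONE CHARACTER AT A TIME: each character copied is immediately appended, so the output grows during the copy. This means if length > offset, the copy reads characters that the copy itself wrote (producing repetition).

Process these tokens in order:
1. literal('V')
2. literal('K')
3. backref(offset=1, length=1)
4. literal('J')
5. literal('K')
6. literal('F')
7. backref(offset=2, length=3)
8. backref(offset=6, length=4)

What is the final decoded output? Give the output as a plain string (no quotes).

Answer: VKKJKFKFKJKFK

Derivation:
Token 1: literal('V'). Output: "V"
Token 2: literal('K'). Output: "VK"
Token 3: backref(off=1, len=1). Copied 'K' from pos 1. Output: "VKK"
Token 4: literal('J'). Output: "VKKJ"
Token 5: literal('K'). Output: "VKKJK"
Token 6: literal('F'). Output: "VKKJKF"
Token 7: backref(off=2, len=3) (overlapping!). Copied 'KFK' from pos 4. Output: "VKKJKFKFK"
Token 8: backref(off=6, len=4). Copied 'JKFK' from pos 3. Output: "VKKJKFKFKJKFK"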